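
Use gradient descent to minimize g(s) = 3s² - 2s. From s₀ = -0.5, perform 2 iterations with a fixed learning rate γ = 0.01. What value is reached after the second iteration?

-0.403

g′(s) = 6s - 2
s₁ = -0.5 − 0.01·(-5) = -0.45
s₂ = -0.45 − 0.01·(-4.7) = -0.403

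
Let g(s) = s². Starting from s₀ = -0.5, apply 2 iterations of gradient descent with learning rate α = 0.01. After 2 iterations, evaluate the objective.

g′(s) = 2s
Step 1: g′(-0.5) = -1; s₁ = -0.5 − 0.01·(-1) = -0.49
Step 2: g′(-0.49) = -0.98; s₂ = -0.49 − 0.01·(-0.98) = -0.4802
g(-0.4802) = 0.23059204

0.23059204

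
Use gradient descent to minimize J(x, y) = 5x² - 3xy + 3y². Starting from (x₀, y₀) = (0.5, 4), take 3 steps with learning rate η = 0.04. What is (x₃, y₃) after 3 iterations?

∇J = (10x - 3y, -3x + 6y)
(x₁, y₁) = (0.5, 4) − 0.04·(-7, 22.5) = (0.78, 3.1)
(x₂, y₂) = (0.78, 3.1) − 0.04·(-1.5, 16.26) = (0.84, 2.4496)
(x₃, y₃) = (0.84, 2.4496) − 0.04·(1.0512, 12.1776) = (0.797952, 1.962496)

(0.797952, 1.962496)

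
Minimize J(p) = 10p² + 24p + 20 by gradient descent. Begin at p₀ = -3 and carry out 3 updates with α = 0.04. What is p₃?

-1.2144

J′(p) = 20p + 24
p₁ = -3 − 0.04·(-36) = -1.56
p₂ = -1.56 − 0.04·(-7.2) = -1.272
p₃ = -1.272 − 0.04·(-1.44) = -1.2144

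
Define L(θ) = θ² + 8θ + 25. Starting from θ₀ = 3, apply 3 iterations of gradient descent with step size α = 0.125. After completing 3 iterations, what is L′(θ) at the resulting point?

L′(θ) = 2θ + 8
Step 1: L′(3) = 14; θ₁ = 3 − 0.125·14 = 1.25
Step 2: L′(1.25) = 10.5; θ₂ = 1.25 − 0.125·10.5 = -0.0625
Step 3: L′(-0.0625) = 7.875; θ₃ = -0.0625 − 0.125·7.875 = -1.046875
L′(θ) at (-1.046875) = 5.90625

5.90625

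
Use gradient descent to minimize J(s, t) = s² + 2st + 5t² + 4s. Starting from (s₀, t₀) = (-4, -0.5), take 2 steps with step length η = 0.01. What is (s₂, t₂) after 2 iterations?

∇J = (2s + 2t + 4, 2s + 10t)
(s₁, t₁) = (-4, -0.5) − 0.01·(-5, -13) = (-3.95, -0.37)
(s₂, t₂) = (-3.95, -0.37) − 0.01·(-4.64, -11.6) = (-3.9036, -0.254)

(-3.9036, -0.254)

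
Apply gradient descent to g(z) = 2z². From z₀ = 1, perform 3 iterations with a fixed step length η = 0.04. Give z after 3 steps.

g′(z) = 4z
z₁ = 1 − 0.04·4 = 0.84
z₂ = 0.84 − 0.04·3.36 = 0.7056
z₃ = 0.7056 − 0.04·2.8224 = 0.592704

0.592704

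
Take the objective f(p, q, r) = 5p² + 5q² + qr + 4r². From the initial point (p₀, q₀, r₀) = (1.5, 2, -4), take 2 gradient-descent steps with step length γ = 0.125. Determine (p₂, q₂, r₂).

∇f = (10p, 10q + r, q + 8r)
(p₁, q₁, r₁) = (1.5, 2, -4) − 0.125·(15, 16, -30) = (-0.375, 0, -0.25)
(p₂, q₂, r₂) = (-0.375, 0, -0.25) − 0.125·(-3.75, -0.25, -2) = (0.09375, 0.03125, 0)

(0.09375, 0.03125, 0)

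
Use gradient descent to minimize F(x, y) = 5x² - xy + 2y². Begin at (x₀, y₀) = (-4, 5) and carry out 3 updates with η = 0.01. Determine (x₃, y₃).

(-2.787319, 4.321262)

∇F = (10x - y, -x + 4y)
Step 1: at (-4, 5), ∇F = (-45, 24) → (-4, 5) − 0.01·(-45, 24) = (-3.55, 4.76)
Step 2: at (-3.55, 4.76), ∇F = (-40.26, 22.59) → (-3.55, 4.76) − 0.01·(-40.26, 22.59) = (-3.1474, 4.5341)
Step 3: at (-3.1474, 4.5341), ∇F = (-36.0081, 21.2838) → (-3.1474, 4.5341) − 0.01·(-36.0081, 21.2838) = (-2.787319, 4.321262)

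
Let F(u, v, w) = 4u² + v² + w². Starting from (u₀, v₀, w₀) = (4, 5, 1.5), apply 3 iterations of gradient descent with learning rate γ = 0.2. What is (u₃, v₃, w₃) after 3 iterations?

∇F = (8u, 2v, 2w)
(u₁, v₁, w₁) = (4, 5, 1.5) − 0.2·(32, 10, 3) = (-2.4, 3, 0.9)
(u₂, v₂, w₂) = (-2.4, 3, 0.9) − 0.2·(-19.2, 6, 1.8) = (1.44, 1.8, 0.54)
(u₃, v₃, w₃) = (1.44, 1.8, 0.54) − 0.2·(11.52, 3.6, 1.08) = (-0.864, 1.08, 0.324)

(-0.864, 1.08, 0.324)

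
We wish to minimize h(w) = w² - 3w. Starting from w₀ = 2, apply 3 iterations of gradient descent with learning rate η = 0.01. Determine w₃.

1.970596

h′(w) = 2w - 3
Step 1: h′(2) = 1; w₁ = 2 − 0.01·1 = 1.99
Step 2: h′(1.99) = 0.98; w₂ = 1.99 − 0.01·0.98 = 1.9802
Step 3: h′(1.9802) = 0.9604; w₃ = 1.9802 − 0.01·0.9604 = 1.970596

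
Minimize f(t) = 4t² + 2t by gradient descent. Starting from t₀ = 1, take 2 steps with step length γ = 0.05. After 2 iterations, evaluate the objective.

0.56

f′(t) = 8t + 2
t₁ = 1 − 0.05·10 = 0.5
t₂ = 0.5 − 0.05·6 = 0.2
f(0.2) = 0.56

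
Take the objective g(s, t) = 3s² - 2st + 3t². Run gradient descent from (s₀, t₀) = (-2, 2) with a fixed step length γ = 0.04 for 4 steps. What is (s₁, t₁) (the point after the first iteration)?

∇g = (6s - 2t, -2s + 6t)
(s₁, t₁) = (-2, 2) − 0.04·(-16, 16) = (-1.36, 1.36)

(-1.36, 1.36)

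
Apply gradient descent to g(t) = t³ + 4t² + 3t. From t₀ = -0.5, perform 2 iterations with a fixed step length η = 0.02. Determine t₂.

-0.4905015

g′(t) = 3t² + 8t + 3
Step 1: g′(-0.5) = -0.25; t₁ = -0.5 − 0.02·(-0.25) = -0.495
Step 2: g′(-0.495) = -0.224925; t₂ = -0.495 − 0.02·(-0.224925) = -0.4905015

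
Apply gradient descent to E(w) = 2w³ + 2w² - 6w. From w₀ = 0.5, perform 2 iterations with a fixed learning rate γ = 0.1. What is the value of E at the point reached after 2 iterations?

E′(w) = 6w² + 4w - 6
Step 1: E′(0.5) = -2.5; w₁ = 0.5 − 0.1·(-2.5) = 0.75
Step 2: E′(0.75) = 0.375; w₂ = 0.75 − 0.1·0.375 = 0.7125
E(0.7125) = -2.53627734375

-2.53627734375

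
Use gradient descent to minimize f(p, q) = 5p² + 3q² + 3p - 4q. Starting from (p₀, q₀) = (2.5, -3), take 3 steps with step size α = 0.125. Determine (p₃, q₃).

∇f = (10p + 3, 6q - 4)
Step 1: at (2.5, -3), ∇f = (28, -22) → (2.5, -3) − 0.125·(28, -22) = (-1, -0.25)
Step 2: at (-1, -0.25), ∇f = (-7, -5.5) → (-1, -0.25) − 0.125·(-7, -5.5) = (-0.125, 0.4375)
Step 3: at (-0.125, 0.4375), ∇f = (1.75, -1.375) → (-0.125, 0.4375) − 0.125·(1.75, -1.375) = (-0.34375, 0.609375)

(-0.34375, 0.609375)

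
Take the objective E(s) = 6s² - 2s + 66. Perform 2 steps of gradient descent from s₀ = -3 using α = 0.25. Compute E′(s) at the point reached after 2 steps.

-152

E′(s) = 12s - 2
Step 1: E′(-3) = -38; s₁ = -3 − 0.25·(-38) = 6.5
Step 2: E′(6.5) = 76; s₂ = 6.5 − 0.25·76 = -12.5
E′(s) at (-12.5) = -152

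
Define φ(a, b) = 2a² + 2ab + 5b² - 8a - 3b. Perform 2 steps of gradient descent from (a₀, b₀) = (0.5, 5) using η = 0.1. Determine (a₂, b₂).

∇φ = (4a + 2b - 8, 2a + 10b - 3)
Step 1: at (0.5, 5), ∇φ = (4, 48) → (0.5, 5) − 0.1·(4, 48) = (0.1, 0.2)
Step 2: at (0.1, 0.2), ∇φ = (-7.2, -0.8) → (0.1, 0.2) − 0.1·(-7.2, -0.8) = (0.82, 0.28)

(0.82, 0.28)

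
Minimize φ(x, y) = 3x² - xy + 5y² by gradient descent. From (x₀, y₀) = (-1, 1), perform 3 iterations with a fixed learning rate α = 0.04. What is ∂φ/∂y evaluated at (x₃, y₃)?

2.01984

∇φ = (6x - y, -x + 10y)
Step 1: at (-1, 1), ∇φ = (-7, 11) → (-1, 1) − 0.04·(-7, 11) = (-0.72, 0.56)
Step 2: at (-0.72, 0.56), ∇φ = (-4.88, 6.32) → (-0.72, 0.56) − 0.04·(-4.88, 6.32) = (-0.5248, 0.3072)
Step 3: at (-0.5248, 0.3072), ∇φ = (-3.456, 3.5968) → (-0.5248, 0.3072) − 0.04·(-3.456, 3.5968) = (-0.38656, 0.163328)
∂φ/∂y at (-0.38656, 0.163328) = 2.01984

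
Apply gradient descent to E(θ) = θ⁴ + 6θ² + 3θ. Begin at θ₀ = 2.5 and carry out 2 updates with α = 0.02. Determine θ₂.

E′(θ) = 4θ³ + 12θ + 3
Step 1: E′(2.5) = 95.5; θ₁ = 2.5 − 0.02·95.5 = 0.59
Step 2: E′(0.59) = 10.901516; θ₂ = 0.59 − 0.02·10.901516 = 0.37196968

0.37196968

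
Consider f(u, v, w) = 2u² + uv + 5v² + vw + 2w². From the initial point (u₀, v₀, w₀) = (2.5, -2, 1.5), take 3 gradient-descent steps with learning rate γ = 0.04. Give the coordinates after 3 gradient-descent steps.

∇f = (4u + v, u + 10v + w, v + 4w)
Step 1: at (2.5, -2, 1.5), ∇f = (8, -16, 4) → (2.5, -2, 1.5) − 0.04·(8, -16, 4) = (2.18, -1.36, 1.34)
Step 2: at (2.18, -1.36, 1.34), ∇f = (7.36, -10.08, 4) → (2.18, -1.36, 1.34) − 0.04·(7.36, -10.08, 4) = (1.8856, -0.9568, 1.18)
Step 3: at (1.8856, -0.9568, 1.18), ∇f = (6.5856, -6.5024, 3.7632) → (1.8856, -0.9568, 1.18) − 0.04·(6.5856, -6.5024, 3.7632) = (1.622176, -0.696704, 1.029472)

(1.622176, -0.696704, 1.029472)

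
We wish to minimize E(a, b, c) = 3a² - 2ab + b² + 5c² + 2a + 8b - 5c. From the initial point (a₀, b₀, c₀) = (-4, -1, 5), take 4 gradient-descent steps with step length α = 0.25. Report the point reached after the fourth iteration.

∇E = (6a - 2b + 2, -2a + 2b + 8, 10c - 5)
Step 1: at (-4, -1, 5), ∇E = (-20, 14, 45) → (-4, -1, 5) − 0.25·(-20, 14, 45) = (1, -4.5, -6.25)
Step 2: at (1, -4.5, -6.25), ∇E = (17, -3, -67.5) → (1, -4.5, -6.25) − 0.25·(17, -3, -67.5) = (-3.25, -3.75, 10.625)
Step 3: at (-3.25, -3.75, 10.625), ∇E = (-10, 7, 101.25) → (-3.25, -3.75, 10.625) − 0.25·(-10, 7, 101.25) = (-0.75, -5.5, -14.6875)
Step 4: at (-0.75, -5.5, -14.6875), ∇E = (8.5, -1.5, -151.875) → (-0.75, -5.5, -14.6875) − 0.25·(8.5, -1.5, -151.875) = (-2.875, -5.125, 23.28125)

(-2.875, -5.125, 23.28125)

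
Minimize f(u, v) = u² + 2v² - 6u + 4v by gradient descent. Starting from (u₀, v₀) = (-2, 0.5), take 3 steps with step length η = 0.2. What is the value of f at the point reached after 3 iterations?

∇f = (2u - 6, 4v + 4)
(u₁, v₁) = (-2, 0.5) − 0.2·(-10, 6) = (0, -0.7)
(u₂, v₂) = (0, -0.7) − 0.2·(-6, 1.2) = (1.2, -0.94)
(u₃, v₃) = (1.2, -0.94) − 0.2·(-3.6, 0.24) = (1.92, -0.988)
f(1.92, -0.988) = -9.833312

-9.833312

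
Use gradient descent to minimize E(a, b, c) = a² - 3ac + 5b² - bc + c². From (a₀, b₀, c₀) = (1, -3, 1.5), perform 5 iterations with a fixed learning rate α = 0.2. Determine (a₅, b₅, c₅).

∇E = (2a - 3c, 10b - c, -3a - b + 2c)
Step 1: at (1, -3, 1.5), ∇E = (-2.5, -31.5, 3) → (1, -3, 1.5) − 0.2·(-2.5, -31.5, 3) = (1.5, 3.3, 0.9)
Step 2: at (1.5, 3.3, 0.9), ∇E = (0.3, 32.1, -6) → (1.5, 3.3, 0.9) − 0.2·(0.3, 32.1, -6) = (1.44, -3.12, 2.1)
Step 3: at (1.44, -3.12, 2.1), ∇E = (-3.42, -33.3, 3) → (1.44, -3.12, 2.1) − 0.2·(-3.42, -33.3, 3) = (2.124, 3.54, 1.5)
Step 4: at (2.124, 3.54, 1.5), ∇E = (-0.252, 33.9, -6.912) → (2.124, 3.54, 1.5) − 0.2·(-0.252, 33.9, -6.912) = (2.1744, -3.24, 2.8824)
Step 5: at (2.1744, -3.24, 2.8824), ∇E = (-4.2984, -35.2824, 2.4816) → (2.1744, -3.24, 2.8824) − 0.2·(-4.2984, -35.2824, 2.4816) = (3.03408, 3.81648, 2.38608)

(3.03408, 3.81648, 2.38608)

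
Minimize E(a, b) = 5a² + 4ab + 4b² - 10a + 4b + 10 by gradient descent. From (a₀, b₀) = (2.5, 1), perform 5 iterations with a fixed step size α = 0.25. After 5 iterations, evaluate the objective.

∇E = (10a + 4b - 10, 4a + 8b + 4)
(a₁, b₁) = (2.5, 1) − 0.25·(19, 22) = (-2.25, -4.5)
(a₂, b₂) = (-2.25, -4.5) − 0.25·(-50.5, -41) = (10.375, 5.75)
(a₃, b₃) = (10.375, 5.75) − 0.25·(116.75, 91.5) = (-18.8125, -17.125)
(a₄, b₄) = (-18.8125, -17.125) − 0.25·(-266.625, -208.25) = (47.84375, 34.9375)
(a₅, b₅) = (47.84375, 34.9375) − 0.25·(608.1875, 474.875) = (-104.203125, -83.78125)
E(-104.203125, -83.78125) = 118006.626220703125

118006.626220703125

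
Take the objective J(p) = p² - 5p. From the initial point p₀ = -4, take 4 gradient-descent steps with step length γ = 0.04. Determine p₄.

-2.15655424

J′(p) = 2p - 5
p₁ = -4 − 0.04·(-13) = -3.48
p₂ = -3.48 − 0.04·(-11.96) = -3.0016
p₃ = -3.0016 − 0.04·(-11.0032) = -2.561472
p₄ = -2.561472 − 0.04·(-10.122944) = -2.15655424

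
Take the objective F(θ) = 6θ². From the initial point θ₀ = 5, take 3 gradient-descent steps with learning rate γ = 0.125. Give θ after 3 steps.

F′(θ) = 12θ
Step 1: F′(5) = 60; θ₁ = 5 − 0.125·60 = -2.5
Step 2: F′(-2.5) = -30; θ₂ = -2.5 − 0.125·(-30) = 1.25
Step 3: F′(1.25) = 15; θ₃ = 1.25 − 0.125·15 = -0.625

-0.625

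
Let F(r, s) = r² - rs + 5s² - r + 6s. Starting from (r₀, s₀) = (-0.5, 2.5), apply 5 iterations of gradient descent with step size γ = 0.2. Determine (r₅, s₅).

∇F = (2r - s - 1, -r + 10s + 6)
(r₁, s₁) = (-0.5, 2.5) − 0.2·(-4.5, 31.5) = (0.4, -3.8)
(r₂, s₂) = (0.4, -3.8) − 0.2·(3.6, -32.4) = (-0.32, 2.68)
(r₃, s₃) = (-0.32, 2.68) − 0.2·(-4.32, 33.12) = (0.544, -3.944)
(r₄, s₄) = (0.544, -3.944) − 0.2·(4.032, -33.984) = (-0.2624, 2.8528)
(r₅, s₅) = (-0.2624, 2.8528) − 0.2·(-4.3776, 34.7904) = (0.61312, -4.10528)

(0.61312, -4.10528)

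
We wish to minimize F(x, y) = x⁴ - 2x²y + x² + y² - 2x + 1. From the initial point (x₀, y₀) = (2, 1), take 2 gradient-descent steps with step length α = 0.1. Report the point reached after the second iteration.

(-0.5776, 1.352)

∇F = (4x³ - 4xy + 2x - 2, -2x² + 2y)
Step 1: at (2, 1), ∇F = (26, -6) → (2, 1) − 0.1·(26, -6) = (-0.6, 1.6)
Step 2: at (-0.6, 1.6), ∇F = (-0.224, 2.48) → (-0.6, 1.6) − 0.1·(-0.224, 2.48) = (-0.5776, 1.352)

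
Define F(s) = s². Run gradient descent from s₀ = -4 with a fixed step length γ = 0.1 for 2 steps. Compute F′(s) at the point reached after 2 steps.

F′(s) = 2s
Step 1: F′(-4) = -8; s₁ = -4 − 0.1·(-8) = -3.2
Step 2: F′(-3.2) = -6.4; s₂ = -3.2 − 0.1·(-6.4) = -2.56
F′(s) at (-2.56) = -5.12

-5.12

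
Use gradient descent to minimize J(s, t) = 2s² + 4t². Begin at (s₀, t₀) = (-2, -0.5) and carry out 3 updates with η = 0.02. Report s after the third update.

∇J = (4s, 8t)
Step 1: at (-2, -0.5), ∇J = (-8, -4) → (-2, -0.5) − 0.02·(-8, -4) = (-1.84, -0.42)
Step 2: at (-1.84, -0.42), ∇J = (-7.36, -3.36) → (-1.84, -0.42) − 0.02·(-7.36, -3.36) = (-1.6928, -0.3528)
Step 3: at (-1.6928, -0.3528), ∇J = (-6.7712, -2.8224) → (-1.6928, -0.3528) − 0.02·(-6.7712, -2.8224) = (-1.557376, -0.296352)
s = -1.557376

-1.557376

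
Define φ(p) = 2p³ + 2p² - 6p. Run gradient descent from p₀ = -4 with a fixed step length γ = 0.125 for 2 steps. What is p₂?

-137.546875

φ′(p) = 6p² + 4p - 6
p₁ = -4 − 0.125·74 = -13.25
p₂ = -13.25 − 0.125·994.375 = -137.546875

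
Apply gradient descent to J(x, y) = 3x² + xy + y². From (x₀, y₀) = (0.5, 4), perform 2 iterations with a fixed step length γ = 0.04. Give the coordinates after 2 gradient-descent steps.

∇J = (6x + y, x + 2y)
Step 1: at (0.5, 4), ∇J = (7, 8.5) → (0.5, 4) − 0.04·(7, 8.5) = (0.22, 3.66)
Step 2: at (0.22, 3.66), ∇J = (4.98, 7.54) → (0.22, 3.66) − 0.04·(4.98, 7.54) = (0.0208, 3.3584)

(0.0208, 3.3584)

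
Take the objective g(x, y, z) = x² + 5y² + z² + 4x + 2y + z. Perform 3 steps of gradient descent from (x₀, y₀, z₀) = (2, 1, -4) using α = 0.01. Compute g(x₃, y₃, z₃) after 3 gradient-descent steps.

∇g = (2x + 4, 10y + 2, 2z + 1)
(x₁, y₁, z₁) = (2, 1, -4) − 0.01·(8, 12, -7) = (1.92, 0.88, -3.93)
(x₂, y₂, z₂) = (1.92, 0.88, -3.93) − 0.01·(7.84, 10.8, -6.86) = (1.8416, 0.772, -3.8614)
(x₃, y₃, z₃) = (1.8416, 0.772, -3.8614) − 0.01·(7.6832, 9.72, -6.7228) = (1.764768, 0.6748, -3.794172)
g(1.764768, 0.6748, -3.794172) = 24.401422459408

24.401422459408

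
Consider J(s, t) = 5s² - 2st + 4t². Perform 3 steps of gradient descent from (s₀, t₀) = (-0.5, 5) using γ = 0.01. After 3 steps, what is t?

3.874072

∇J = (10s - 2t, -2s + 8t)
(s₁, t₁) = (-0.5, 5) − 0.01·(-15, 41) = (-0.35, 4.59)
(s₂, t₂) = (-0.35, 4.59) − 0.01·(-12.68, 37.42) = (-0.2232, 4.2158)
(s₃, t₃) = (-0.2232, 4.2158) − 0.01·(-10.6636, 34.1728) = (-0.116564, 3.874072)
t = 3.874072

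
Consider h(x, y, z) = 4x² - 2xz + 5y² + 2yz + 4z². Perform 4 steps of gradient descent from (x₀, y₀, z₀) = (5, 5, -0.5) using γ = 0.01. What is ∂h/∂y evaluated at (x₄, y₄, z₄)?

∇h = (8x - 2z, 10y + 2z, -2x + 2y + 8z)
(x₁, y₁, z₁) = (5, 5, -0.5) − 0.01·(41, 49, -4) = (4.59, 4.51, -0.46)
(x₂, y₂, z₂) = (4.59, 4.51, -0.46) − 0.01·(37.64, 44.18, -3.84) = (4.2136, 4.0682, -0.4216)
(x₃, y₃, z₃) = (4.2136, 4.0682, -0.4216) − 0.01·(34.552, 39.8388, -3.6636) = (3.86808, 3.669812, -0.384964)
(x₄, y₄, z₄) = (3.86808, 3.669812, -0.384964) − 0.01·(31.714568, 35.928192, -3.476248) = (3.55093432, 3.31053008, -0.35020152)
∂h/∂y at (3.55093432, 3.31053008, -0.35020152) = 32.40489776

32.40489776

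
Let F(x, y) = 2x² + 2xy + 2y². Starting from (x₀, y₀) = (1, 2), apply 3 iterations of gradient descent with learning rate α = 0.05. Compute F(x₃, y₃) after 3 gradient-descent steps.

∇F = (4x + 2y, 2x + 4y)
(x₁, y₁) = (1, 2) − 0.05·(8, 10) = (0.6, 1.5)
(x₂, y₂) = (0.6, 1.5) − 0.05·(5.4, 7.2) = (0.33, 1.14)
(x₃, y₃) = (0.33, 1.14) − 0.05·(3.6, 5.22) = (0.15, 0.879)
F(0.15, 0.879) = 1.853982

1.853982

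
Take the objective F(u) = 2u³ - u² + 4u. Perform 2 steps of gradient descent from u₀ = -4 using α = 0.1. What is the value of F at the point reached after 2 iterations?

-6716969.315473408

F′(u) = 6u² - 2u + 4
Step 1: F′(-4) = 108; u₁ = -4 − 0.1·108 = -14.8
Step 2: F′(-14.8) = 1347.84; u₂ = -14.8 − 0.1·1347.84 = -149.584
F(-149.584) = -6716969.315473408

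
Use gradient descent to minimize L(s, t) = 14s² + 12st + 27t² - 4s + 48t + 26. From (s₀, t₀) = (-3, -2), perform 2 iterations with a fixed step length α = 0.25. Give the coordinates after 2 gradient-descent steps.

(-215, -362)

∇L = (28s + 12t - 4, 12s + 54t + 48)
Step 1: at (-3, -2), ∇L = (-112, -96) → (-3, -2) − 0.25·(-112, -96) = (25, 22)
Step 2: at (25, 22), ∇L = (960, 1536) → (25, 22) − 0.25·(960, 1536) = (-215, -362)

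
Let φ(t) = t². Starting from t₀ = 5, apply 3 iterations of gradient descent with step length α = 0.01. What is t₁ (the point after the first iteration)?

4.9

φ′(t) = 2t
Step 1: φ′(5) = 10; t₁ = 5 − 0.01·10 = 4.9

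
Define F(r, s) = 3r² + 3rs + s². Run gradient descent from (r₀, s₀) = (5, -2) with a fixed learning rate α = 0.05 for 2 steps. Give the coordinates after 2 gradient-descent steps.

∇F = (6r + 3s, 3r + 2s)
(r₁, s₁) = (5, -2) − 0.05·(24, 11) = (3.8, -2.55)
(r₂, s₂) = (3.8, -2.55) − 0.05·(15.15, 6.3) = (3.0425, -2.865)

(3.0425, -2.865)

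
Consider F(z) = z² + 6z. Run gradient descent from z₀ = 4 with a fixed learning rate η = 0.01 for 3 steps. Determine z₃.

3.588344

F′(z) = 2z + 6
z₁ = 4 − 0.01·14 = 3.86
z₂ = 3.86 − 0.01·13.72 = 3.7228
z₃ = 3.7228 − 0.01·13.4456 = 3.588344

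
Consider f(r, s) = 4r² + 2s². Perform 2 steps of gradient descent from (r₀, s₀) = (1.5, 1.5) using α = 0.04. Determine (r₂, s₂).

∇f = (8r, 4s)
(r₁, s₁) = (1.5, 1.5) − 0.04·(12, 6) = (1.02, 1.26)
(r₂, s₂) = (1.02, 1.26) − 0.04·(8.16, 5.04) = (0.6936, 1.0584)

(0.6936, 1.0584)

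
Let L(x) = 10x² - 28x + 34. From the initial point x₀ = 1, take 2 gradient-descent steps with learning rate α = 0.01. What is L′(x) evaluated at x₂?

L′(x) = 20x - 28
x₁ = 1 − 0.01·(-8) = 1.08
x₂ = 1.08 − 0.01·(-6.4) = 1.144
L′(x) at (1.144) = -5.12

-5.12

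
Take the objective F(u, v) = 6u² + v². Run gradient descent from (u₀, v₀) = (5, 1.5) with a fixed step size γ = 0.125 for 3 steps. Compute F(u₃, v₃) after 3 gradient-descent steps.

∇F = (12u, 2v)
(u₁, v₁) = (5, 1.5) − 0.125·(60, 3) = (-2.5, 1.125)
(u₂, v₂) = (-2.5, 1.125) − 0.125·(-30, 2.25) = (1.25, 0.84375)
(u₃, v₃) = (1.25, 0.84375) − 0.125·(15, 1.6875) = (-0.625, 0.6328125)
F(-0.625, 0.6328125) = 2.74420166015625

2.74420166015625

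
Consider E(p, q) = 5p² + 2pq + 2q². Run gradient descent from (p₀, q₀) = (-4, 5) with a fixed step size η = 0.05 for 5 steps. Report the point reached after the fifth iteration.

∇E = (10p + 2q, 2p + 4q)
(p₁, q₁) = (-4, 5) − 0.05·(-30, 12) = (-2.5, 4.4)
(p₂, q₂) = (-2.5, 4.4) − 0.05·(-16.2, 12.6) = (-1.69, 3.77)
(p₃, q₃) = (-1.69, 3.77) − 0.05·(-9.36, 11.7) = (-1.222, 3.185)
(p₄, q₄) = (-1.222, 3.185) − 0.05·(-5.85, 10.296) = (-0.9295, 2.6702)
(p₅, q₅) = (-0.9295, 2.6702) − 0.05·(-3.9546, 8.8218) = (-0.73177, 2.22911)

(-0.73177, 2.22911)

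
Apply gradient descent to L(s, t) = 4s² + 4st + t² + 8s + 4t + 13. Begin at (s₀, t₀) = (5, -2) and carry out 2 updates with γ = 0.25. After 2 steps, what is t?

0.5

∇L = (8s + 4t + 8, 4s + 2t + 4)
(s₁, t₁) = (5, -2) − 0.25·(40, 20) = (-5, -7)
(s₂, t₂) = (-5, -7) − 0.25·(-60, -30) = (10, 0.5)
t = 0.5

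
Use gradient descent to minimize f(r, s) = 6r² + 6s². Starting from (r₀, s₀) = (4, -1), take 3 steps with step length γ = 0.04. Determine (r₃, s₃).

(0.562432, -0.140608)

∇f = (12r, 12s)
(r₁, s₁) = (4, -1) − 0.04·(48, -12) = (2.08, -0.52)
(r₂, s₂) = (2.08, -0.52) − 0.04·(24.96, -6.24) = (1.0816, -0.2704)
(r₃, s₃) = (1.0816, -0.2704) − 0.04·(12.9792, -3.2448) = (0.562432, -0.140608)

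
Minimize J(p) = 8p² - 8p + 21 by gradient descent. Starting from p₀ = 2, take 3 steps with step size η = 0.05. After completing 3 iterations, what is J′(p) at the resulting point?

J′(p) = 16p - 8
p₁ = 2 − 0.05·24 = 0.8
p₂ = 0.8 − 0.05·4.8 = 0.56
p₃ = 0.56 − 0.05·0.96 = 0.512
J′(p) at (0.512) = 0.192

0.192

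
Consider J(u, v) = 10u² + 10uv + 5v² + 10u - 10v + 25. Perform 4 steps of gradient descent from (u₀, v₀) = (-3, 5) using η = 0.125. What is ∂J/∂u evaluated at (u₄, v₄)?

∇J = (20u + 10v + 10, 10u + 10v - 10)
Step 1: at (-3, 5), ∇J = (0, 10) → (-3, 5) − 0.125·(0, 10) = (-3, 3.75)
Step 2: at (-3, 3.75), ∇J = (-12.5, -2.5) → (-3, 3.75) − 0.125·(-12.5, -2.5) = (-1.4375, 4.0625)
Step 3: at (-1.4375, 4.0625), ∇J = (21.875, 16.25) → (-1.4375, 4.0625) − 0.125·(21.875, 16.25) = (-4.171875, 2.03125)
Step 4: at (-4.171875, 2.03125), ∇J = (-53.125, -31.40625) → (-4.171875, 2.03125) − 0.125·(-53.125, -31.40625) = (2.46875, 5.95703125)
∂J/∂u at (2.46875, 5.95703125) = 118.9453125

118.9453125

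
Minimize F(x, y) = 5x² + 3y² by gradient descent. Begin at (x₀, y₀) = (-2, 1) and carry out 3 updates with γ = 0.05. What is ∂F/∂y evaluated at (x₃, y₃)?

2.058

∇F = (10x, 6y)
(x₁, y₁) = (-2, 1) − 0.05·(-20, 6) = (-1, 0.7)
(x₂, y₂) = (-1, 0.7) − 0.05·(-10, 4.2) = (-0.5, 0.49)
(x₃, y₃) = (-0.5, 0.49) − 0.05·(-5, 2.94) = (-0.25, 0.343)
∂F/∂y at (-0.25, 0.343) = 2.058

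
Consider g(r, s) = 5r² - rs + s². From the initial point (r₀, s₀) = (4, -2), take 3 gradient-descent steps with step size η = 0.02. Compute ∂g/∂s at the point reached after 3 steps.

-5.129392

∇g = (10r - s, -r + 2s)
(r₁, s₁) = (4, -2) − 0.02·(42, -8) = (3.16, -1.84)
(r₂, s₂) = (3.16, -1.84) − 0.02·(33.44, -6.84) = (2.4912, -1.7032)
(r₃, s₃) = (2.4912, -1.7032) − 0.02·(26.6152, -5.8976) = (1.958896, -1.585248)
∂g/∂s at (1.958896, -1.585248) = -5.129392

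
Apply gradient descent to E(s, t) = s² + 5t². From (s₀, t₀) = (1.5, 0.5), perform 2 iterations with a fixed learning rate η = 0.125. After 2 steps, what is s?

∇E = (2s, 10t)
Step 1: at (1.5, 0.5), ∇E = (3, 5) → (1.5, 0.5) − 0.125·(3, 5) = (1.125, -0.125)
Step 2: at (1.125, -0.125), ∇E = (2.25, -1.25) → (1.125, -0.125) − 0.125·(2.25, -1.25) = (0.84375, 0.03125)
s = 0.84375

0.84375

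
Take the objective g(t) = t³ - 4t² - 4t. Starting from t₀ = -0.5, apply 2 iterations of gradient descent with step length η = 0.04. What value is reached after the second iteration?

g′(t) = 3t² - 8t - 4
Step 1: g′(-0.5) = 0.75; t₁ = -0.5 − 0.04·0.75 = -0.53
Step 2: g′(-0.53) = 1.0827; t₂ = -0.53 − 0.04·1.0827 = -0.573308

-0.573308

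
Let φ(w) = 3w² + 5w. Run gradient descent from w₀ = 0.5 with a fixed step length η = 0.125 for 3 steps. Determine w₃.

-0.8125

φ′(w) = 6w + 5
w₁ = 0.5 − 0.125·8 = -0.5
w₂ = -0.5 − 0.125·2 = -0.75
w₃ = -0.75 − 0.125·0.5 = -0.8125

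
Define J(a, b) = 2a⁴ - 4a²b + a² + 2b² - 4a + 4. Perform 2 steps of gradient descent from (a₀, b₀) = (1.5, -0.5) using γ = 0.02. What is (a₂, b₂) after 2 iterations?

∇J = (8a³ - 8ab + 2a - 4, -4a² + 4b)
(a₁, b₁) = (1.5, -0.5) − 0.02·(32, -11) = (0.86, -0.28)
(a₂, b₂) = (0.86, -0.28) − 0.02·(4.734848, -4.0784) = (0.76530304, -0.198432)

(0.76530304, -0.198432)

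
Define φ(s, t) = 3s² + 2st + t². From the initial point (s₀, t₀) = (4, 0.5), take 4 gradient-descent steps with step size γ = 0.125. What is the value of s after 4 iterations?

0.21875

∇φ = (6s + 2t, 2s + 2t)
(s₁, t₁) = (4, 0.5) − 0.125·(25, 9) = (0.875, -0.625)
(s₂, t₂) = (0.875, -0.625) − 0.125·(4, 0.5) = (0.375, -0.6875)
(s₃, t₃) = (0.375, -0.6875) − 0.125·(0.875, -0.625) = (0.265625, -0.609375)
(s₄, t₄) = (0.265625, -0.609375) − 0.125·(0.375, -0.6875) = (0.21875, -0.5234375)
s = 0.21875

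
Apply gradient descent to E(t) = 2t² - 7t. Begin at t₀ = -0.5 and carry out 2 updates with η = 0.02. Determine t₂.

E′(t) = 4t - 7
Step 1: E′(-0.5) = -9; t₁ = -0.5 − 0.02·(-9) = -0.32
Step 2: E′(-0.32) = -8.28; t₂ = -0.32 − 0.02·(-8.28) = -0.1544

-0.1544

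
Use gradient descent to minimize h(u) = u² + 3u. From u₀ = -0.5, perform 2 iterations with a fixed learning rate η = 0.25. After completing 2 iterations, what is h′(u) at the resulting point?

0.5

h′(u) = 2u + 3
u₁ = -0.5 − 0.25·2 = -1
u₂ = -1 − 0.25·1 = -1.25
h′(u) at (-1.25) = 0.5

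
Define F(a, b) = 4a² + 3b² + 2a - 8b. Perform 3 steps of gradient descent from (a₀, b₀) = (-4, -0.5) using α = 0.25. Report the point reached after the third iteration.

∇F = (8a + 2, 6b - 8)
(a₁, b₁) = (-4, -0.5) − 0.25·(-30, -11) = (3.5, 2.25)
(a₂, b₂) = (3.5, 2.25) − 0.25·(30, 5.5) = (-4, 0.875)
(a₃, b₃) = (-4, 0.875) − 0.25·(-30, -2.75) = (3.5, 1.5625)

(3.5, 1.5625)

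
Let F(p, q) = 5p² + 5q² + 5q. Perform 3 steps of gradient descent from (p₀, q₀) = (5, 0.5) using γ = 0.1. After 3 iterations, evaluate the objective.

∇F = (10p, 10q + 5)
Step 1: at (5, 0.5), ∇F = (50, 10) → (5, 0.5) − 0.1·(50, 10) = (0, -0.5)
Step 2: at (0, -0.5), ∇F = (0, 0) → (0, -0.5) − 0.1·(0, 0) = (0, -0.5)
Step 3: at (0, -0.5), ∇F = (0, 0) → (0, -0.5) − 0.1·(0, 0) = (0, -0.5)
F(0, -0.5) = -1.25

-1.25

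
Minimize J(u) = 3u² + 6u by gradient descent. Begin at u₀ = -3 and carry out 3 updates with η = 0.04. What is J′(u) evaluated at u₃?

J′(u) = 6u + 6
Step 1: J′(-3) = -12; u₁ = -3 − 0.04·(-12) = -2.52
Step 2: J′(-2.52) = -9.12; u₂ = -2.52 − 0.04·(-9.12) = -2.1552
Step 3: J′(-2.1552) = -6.9312; u₃ = -2.1552 − 0.04·(-6.9312) = -1.877952
J′(u) at (-1.877952) = -5.267712

-5.267712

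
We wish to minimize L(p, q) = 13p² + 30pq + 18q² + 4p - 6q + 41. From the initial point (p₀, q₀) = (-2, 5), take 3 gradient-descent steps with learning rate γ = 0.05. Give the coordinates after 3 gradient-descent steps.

(-18.359, -13.378)

∇L = (26p + 30q + 4, 30p + 36q - 6)
Step 1: at (-2, 5), ∇L = (102, 114) → (-2, 5) − 0.05·(102, 114) = (-7.1, -0.7)
Step 2: at (-7.1, -0.7), ∇L = (-201.6, -244.2) → (-7.1, -0.7) − 0.05·(-201.6, -244.2) = (2.98, 11.51)
Step 3: at (2.98, 11.51), ∇L = (426.78, 497.76) → (2.98, 11.51) − 0.05·(426.78, 497.76) = (-18.359, -13.378)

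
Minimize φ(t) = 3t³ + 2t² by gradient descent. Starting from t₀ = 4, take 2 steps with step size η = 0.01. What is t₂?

1.7856

φ′(t) = 9t² + 4t
t₁ = 4 − 0.01·160 = 2.4
t₂ = 2.4 − 0.01·61.44 = 1.7856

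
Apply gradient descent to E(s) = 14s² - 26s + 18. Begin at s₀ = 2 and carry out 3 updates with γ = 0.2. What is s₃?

-103.36

E′(s) = 28s - 26
s₁ = 2 − 0.2·30 = -4
s₂ = -4 − 0.2·(-138) = 23.6
s₃ = 23.6 − 0.2·634.8 = -103.36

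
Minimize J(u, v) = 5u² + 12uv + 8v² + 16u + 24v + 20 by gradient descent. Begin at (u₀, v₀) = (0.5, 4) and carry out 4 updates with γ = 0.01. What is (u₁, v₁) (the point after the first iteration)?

(-0.19, 3.06)

∇J = (10u + 12v + 16, 12u + 16v + 24)
Step 1: at (0.5, 4), ∇J = (69, 94) → (0.5, 4) − 0.01·(69, 94) = (-0.19, 3.06)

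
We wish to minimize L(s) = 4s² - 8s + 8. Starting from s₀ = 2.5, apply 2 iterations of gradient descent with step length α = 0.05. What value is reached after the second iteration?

L′(s) = 8s - 8
s₁ = 2.5 − 0.05·12 = 1.9
s₂ = 1.9 − 0.05·7.2 = 1.54

1.54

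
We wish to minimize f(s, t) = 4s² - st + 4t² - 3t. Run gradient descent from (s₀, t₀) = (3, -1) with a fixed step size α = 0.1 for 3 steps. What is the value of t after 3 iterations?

∇f = (8s - t, -s + 8t - 3)
Step 1: at (3, -1), ∇f = (25, -14) → (3, -1) − 0.1·(25, -14) = (0.5, 0.4)
Step 2: at (0.5, 0.4), ∇f = (3.6, -0.3) → (0.5, 0.4) − 0.1·(3.6, -0.3) = (0.14, 0.43)
Step 3: at (0.14, 0.43), ∇f = (0.69, 0.3) → (0.14, 0.43) − 0.1·(0.69, 0.3) = (0.071, 0.4)
t = 0.4

0.4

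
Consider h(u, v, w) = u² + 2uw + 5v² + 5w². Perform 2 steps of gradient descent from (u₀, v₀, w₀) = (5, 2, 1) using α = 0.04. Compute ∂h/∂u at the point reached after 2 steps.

∇h = (2u + 2w, 10v, 2u + 10w)
Step 1: at (5, 2, 1), ∇h = (12, 20, 20) → (5, 2, 1) − 0.04·(12, 20, 20) = (4.52, 1.2, 0.2)
Step 2: at (4.52, 1.2, 0.2), ∇h = (9.44, 12, 11.04) → (4.52, 1.2, 0.2) − 0.04·(9.44, 12, 11.04) = (4.1424, 0.72, -0.2416)
∂h/∂u at (4.1424, 0.72, -0.2416) = 7.8016

7.8016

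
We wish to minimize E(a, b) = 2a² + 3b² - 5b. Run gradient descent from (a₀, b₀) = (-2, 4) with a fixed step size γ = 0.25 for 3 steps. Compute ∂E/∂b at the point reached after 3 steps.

-2.375

∇E = (4a, 6b - 5)
(a₁, b₁) = (-2, 4) − 0.25·(-8, 19) = (0, -0.75)
(a₂, b₂) = (0, -0.75) − 0.25·(0, -9.5) = (0, 1.625)
(a₃, b₃) = (0, 1.625) − 0.25·(0, 4.75) = (0, 0.4375)
∂E/∂b at (0, 0.4375) = -2.375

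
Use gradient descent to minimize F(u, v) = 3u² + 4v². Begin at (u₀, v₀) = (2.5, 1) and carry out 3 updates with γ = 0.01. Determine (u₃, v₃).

(2.07646, 0.778688)

∇F = (6u, 8v)
(u₁, v₁) = (2.5, 1) − 0.01·(15, 8) = (2.35, 0.92)
(u₂, v₂) = (2.35, 0.92) − 0.01·(14.1, 7.36) = (2.209, 0.8464)
(u₃, v₃) = (2.209, 0.8464) − 0.01·(13.254, 6.7712) = (2.07646, 0.778688)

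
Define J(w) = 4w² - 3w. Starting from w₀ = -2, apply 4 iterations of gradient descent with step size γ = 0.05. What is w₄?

0.0672

J′(w) = 8w - 3
w₁ = -2 − 0.05·(-19) = -1.05
w₂ = -1.05 − 0.05·(-11.4) = -0.48
w₃ = -0.48 − 0.05·(-6.84) = -0.138
w₄ = -0.138 − 0.05·(-4.104) = 0.0672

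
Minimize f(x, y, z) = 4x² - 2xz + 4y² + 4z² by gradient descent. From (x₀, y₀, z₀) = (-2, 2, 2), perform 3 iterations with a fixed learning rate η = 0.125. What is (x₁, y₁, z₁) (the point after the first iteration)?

(0.5, 0, -0.5)

∇f = (8x - 2z, 8y, -2x + 8z)
(x₁, y₁, z₁) = (-2, 2, 2) − 0.125·(-20, 16, 20) = (0.5, 0, -0.5)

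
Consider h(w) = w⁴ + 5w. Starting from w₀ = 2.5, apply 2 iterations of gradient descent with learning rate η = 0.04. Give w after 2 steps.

h′(w) = 4w³ + 5
w₁ = 2.5 − 0.04·67.5 = -0.2
w₂ = -0.2 − 0.04·4.968 = -0.39872

-0.39872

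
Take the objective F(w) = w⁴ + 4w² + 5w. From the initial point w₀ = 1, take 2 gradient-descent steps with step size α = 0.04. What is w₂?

0.01235712

F′(w) = 4w³ + 8w + 5
Step 1: F′(1) = 17; w₁ = 1 − 0.04·17 = 0.32
Step 2: F′(0.32) = 7.691072; w₂ = 0.32 − 0.04·7.691072 = 0.01235712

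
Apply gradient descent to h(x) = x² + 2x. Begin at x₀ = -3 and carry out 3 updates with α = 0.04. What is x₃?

h′(x) = 2x + 2
x₁ = -3 − 0.04·(-4) = -2.84
x₂ = -2.84 − 0.04·(-3.68) = -2.6928
x₃ = -2.6928 − 0.04·(-3.3856) = -2.557376

-2.557376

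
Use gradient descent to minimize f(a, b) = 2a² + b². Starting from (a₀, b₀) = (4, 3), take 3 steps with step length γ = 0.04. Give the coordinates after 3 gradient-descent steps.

∇f = (4a, 2b)
Step 1: at (4, 3), ∇f = (16, 6) → (4, 3) − 0.04·(16, 6) = (3.36, 2.76)
Step 2: at (3.36, 2.76), ∇f = (13.44, 5.52) → (3.36, 2.76) − 0.04·(13.44, 5.52) = (2.8224, 2.5392)
Step 3: at (2.8224, 2.5392), ∇f = (11.2896, 5.0784) → (2.8224, 2.5392) − 0.04·(11.2896, 5.0784) = (2.370816, 2.336064)

(2.370816, 2.336064)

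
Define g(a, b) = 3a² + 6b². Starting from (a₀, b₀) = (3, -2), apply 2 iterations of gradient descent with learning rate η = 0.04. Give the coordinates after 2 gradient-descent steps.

(1.7328, -0.5408)

∇g = (6a, 12b)
(a₁, b₁) = (3, -2) − 0.04·(18, -24) = (2.28, -1.04)
(a₂, b₂) = (2.28, -1.04) − 0.04·(13.68, -12.48) = (1.7328, -0.5408)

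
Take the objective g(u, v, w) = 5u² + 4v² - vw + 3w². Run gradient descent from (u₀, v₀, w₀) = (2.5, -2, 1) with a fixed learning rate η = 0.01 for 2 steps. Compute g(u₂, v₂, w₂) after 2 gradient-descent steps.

∇g = (10u, 8v - w, -v + 6w)
Step 1: at (2.5, -2, 1), ∇g = (25, -17, 8) → (2.5, -2, 1) − 0.01·(25, -17, 8) = (2.25, -1.83, 0.92)
Step 2: at (2.25, -1.83, 0.92), ∇g = (22.5, -15.56, 7.35) → (2.25, -1.83, 0.92) − 0.01·(22.5, -15.56, 7.35) = (2.025, -1.6744, 0.8465)
g(2.025, -1.6744, 0.8465) = 35.28465279

35.28465279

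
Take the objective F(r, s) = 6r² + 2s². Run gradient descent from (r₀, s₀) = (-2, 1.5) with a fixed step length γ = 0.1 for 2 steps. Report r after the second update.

∇F = (12r, 4s)
(r₁, s₁) = (-2, 1.5) − 0.1·(-24, 6) = (0.4, 0.9)
(r₂, s₂) = (0.4, 0.9) − 0.1·(4.8, 3.6) = (-0.08, 0.54)
r = -0.08

-0.08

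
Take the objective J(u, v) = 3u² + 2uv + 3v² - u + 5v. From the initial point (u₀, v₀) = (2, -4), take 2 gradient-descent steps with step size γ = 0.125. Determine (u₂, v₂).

(1.0625, -1.5625)

∇J = (6u + 2v - 1, 2u + 6v + 5)
Step 1: at (2, -4), ∇J = (3, -15) → (2, -4) − 0.125·(3, -15) = (1.625, -2.125)
Step 2: at (1.625, -2.125), ∇J = (4.5, -4.5) → (1.625, -2.125) − 0.125·(4.5, -4.5) = (1.0625, -1.5625)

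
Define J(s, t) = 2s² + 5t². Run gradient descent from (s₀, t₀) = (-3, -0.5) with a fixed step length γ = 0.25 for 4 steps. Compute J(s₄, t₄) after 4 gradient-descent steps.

∇J = (4s, 10t)
(s₁, t₁) = (-3, -0.5) − 0.25·(-12, -5) = (0, 0.75)
(s₂, t₂) = (0, 0.75) − 0.25·(0, 7.5) = (0, -1.125)
(s₃, t₃) = (0, -1.125) − 0.25·(0, -11.25) = (0, 1.6875)
(s₄, t₄) = (0, 1.6875) − 0.25·(0, 16.875) = (0, -2.53125)
J(0, -2.53125) = 32.0361328125

32.0361328125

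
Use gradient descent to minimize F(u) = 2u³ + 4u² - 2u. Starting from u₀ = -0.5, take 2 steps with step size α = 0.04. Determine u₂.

-0.162176

F′(u) = 6u² + 8u - 2
Step 1: F′(-0.5) = -4.5; u₁ = -0.5 − 0.04·(-4.5) = -0.32
Step 2: F′(-0.32) = -3.9456; u₂ = -0.32 − 0.04·(-3.9456) = -0.162176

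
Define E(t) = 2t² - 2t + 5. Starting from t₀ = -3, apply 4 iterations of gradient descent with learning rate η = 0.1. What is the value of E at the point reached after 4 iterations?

E′(t) = 4t - 2
Step 1: E′(-3) = -14; t₁ = -3 − 0.1·(-14) = -1.6
Step 2: E′(-1.6) = -8.4; t₂ = -1.6 − 0.1·(-8.4) = -0.76
Step 3: E′(-0.76) = -5.04; t₃ = -0.76 − 0.1·(-5.04) = -0.256
Step 4: E′(-0.256) = -3.024; t₄ = -0.256 − 0.1·(-3.024) = 0.0464
E(0.0464) = 4.91150592

4.91150592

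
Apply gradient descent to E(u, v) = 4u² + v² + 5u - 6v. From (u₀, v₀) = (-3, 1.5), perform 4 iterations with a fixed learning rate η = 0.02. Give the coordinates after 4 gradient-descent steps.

(-1.80744448, 1.72598016)

∇E = (8u + 5, 2v - 6)
(u₁, v₁) = (-3, 1.5) − 0.02·(-19, -3) = (-2.62, 1.56)
(u₂, v₂) = (-2.62, 1.56) − 0.02·(-15.96, -2.88) = (-2.3008, 1.6176)
(u₃, v₃) = (-2.3008, 1.6176) − 0.02·(-13.4064, -2.7648) = (-2.032672, 1.672896)
(u₄, v₄) = (-2.032672, 1.672896) − 0.02·(-11.261376, -2.654208) = (-1.80744448, 1.72598016)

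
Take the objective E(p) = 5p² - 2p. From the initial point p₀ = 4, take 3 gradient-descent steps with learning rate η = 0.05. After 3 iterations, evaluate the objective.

E′(p) = 10p - 2
p₁ = 4 − 0.05·38 = 2.1
p₂ = 2.1 − 0.05·19 = 1.15
p₃ = 1.15 − 0.05·9.5 = 0.675
E(0.675) = 0.928125

0.928125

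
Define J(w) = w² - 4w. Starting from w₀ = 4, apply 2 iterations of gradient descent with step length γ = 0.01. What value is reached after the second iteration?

3.9208

J′(w) = 2w - 4
w₁ = 4 − 0.01·4 = 3.96
w₂ = 3.96 − 0.01·3.92 = 3.9208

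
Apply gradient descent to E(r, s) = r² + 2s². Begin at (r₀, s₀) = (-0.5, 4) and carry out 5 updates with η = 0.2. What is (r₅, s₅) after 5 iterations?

∇E = (2r, 4s)
(r₁, s₁) = (-0.5, 4) − 0.2·(-1, 16) = (-0.3, 0.8)
(r₂, s₂) = (-0.3, 0.8) − 0.2·(-0.6, 3.2) = (-0.18, 0.16)
(r₃, s₃) = (-0.18, 0.16) − 0.2·(-0.36, 0.64) = (-0.108, 0.032)
(r₄, s₄) = (-0.108, 0.032) − 0.2·(-0.216, 0.128) = (-0.0648, 0.0064)
(r₅, s₅) = (-0.0648, 0.0064) − 0.2·(-0.1296, 0.0256) = (-0.03888, 0.00128)

(-0.03888, 0.00128)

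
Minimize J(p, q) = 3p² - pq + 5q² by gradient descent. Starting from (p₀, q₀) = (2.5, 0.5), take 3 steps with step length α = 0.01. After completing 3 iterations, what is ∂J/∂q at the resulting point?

2.1914415

∇J = (6p - q, -p + 10q)
(p₁, q₁) = (2.5, 0.5) − 0.01·(14.5, 2.5) = (2.355, 0.475)
(p₂, q₂) = (2.355, 0.475) − 0.01·(13.655, 2.395) = (2.21845, 0.45105)
(p₃, q₃) = (2.21845, 0.45105) − 0.01·(12.85965, 2.29205) = (2.0898535, 0.4281295)
∂J/∂q at (2.0898535, 0.4281295) = 2.1914415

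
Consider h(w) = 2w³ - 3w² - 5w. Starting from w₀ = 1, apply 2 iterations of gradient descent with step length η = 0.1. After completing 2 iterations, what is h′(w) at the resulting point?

0.115

h′(w) = 6w² - 6w - 5
w₁ = 1 − 0.1·(-5) = 1.5
w₂ = 1.5 − 0.1·(-0.5) = 1.55
h′(w) at (1.55) = 0.115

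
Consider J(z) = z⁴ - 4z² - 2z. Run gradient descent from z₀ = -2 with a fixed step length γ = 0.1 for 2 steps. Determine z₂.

J′(z) = 4z³ - 8z - 2
z₁ = -2 − 0.1·(-18) = -0.2
z₂ = -0.2 − 0.1·(-0.432) = -0.1568

-0.1568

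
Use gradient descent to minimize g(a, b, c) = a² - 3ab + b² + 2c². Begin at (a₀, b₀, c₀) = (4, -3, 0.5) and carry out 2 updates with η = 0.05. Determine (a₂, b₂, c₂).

∇g = (2a - 3b, -3a + 2b, 4c)
Step 1: at (4, -3, 0.5), ∇g = (17, -18, 2) → (4, -3, 0.5) − 0.05·(17, -18, 2) = (3.15, -2.1, 0.4)
Step 2: at (3.15, -2.1, 0.4), ∇g = (12.6, -13.65, 1.6) → (3.15, -2.1, 0.4) − 0.05·(12.6, -13.65, 1.6) = (2.52, -1.4175, 0.32)

(2.52, -1.4175, 0.32)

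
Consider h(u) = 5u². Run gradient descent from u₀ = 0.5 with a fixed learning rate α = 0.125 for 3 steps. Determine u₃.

h′(u) = 10u
u₁ = 0.5 − 0.125·5 = -0.125
u₂ = -0.125 − 0.125·(-1.25) = 0.03125
u₃ = 0.03125 − 0.125·0.3125 = -0.0078125

-0.0078125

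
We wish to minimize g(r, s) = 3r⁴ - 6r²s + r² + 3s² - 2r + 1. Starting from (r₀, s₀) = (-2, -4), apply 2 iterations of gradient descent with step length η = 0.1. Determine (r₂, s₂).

∇g = (12r³ - 12rs + 2r - 2, -6r² + 6s)
(r₁, s₁) = (-2, -4) − 0.1·(-198, -48) = (17.8, 0.8)
(r₂, s₂) = (17.8, 0.8) − 0.1·(67539.744, -1896.24) = (-6736.1744, 190.424)

(-6736.1744, 190.424)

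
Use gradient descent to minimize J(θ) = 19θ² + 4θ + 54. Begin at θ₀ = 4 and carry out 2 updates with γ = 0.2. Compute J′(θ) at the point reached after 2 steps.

6795.36

J′(θ) = 38θ + 4
θ₁ = 4 − 0.2·156 = -27.2
θ₂ = -27.2 − 0.2·(-1029.6) = 178.72
J′(θ) at (178.72) = 6795.36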